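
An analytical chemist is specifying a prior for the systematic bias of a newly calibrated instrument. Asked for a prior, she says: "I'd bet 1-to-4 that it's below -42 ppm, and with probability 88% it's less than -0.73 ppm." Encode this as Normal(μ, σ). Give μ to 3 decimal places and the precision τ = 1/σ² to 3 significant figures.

μ = -24.776, τ = 0.00239

For Normal(μ,σ), the p-quantile is μ + z_p·σ. Here z_{0.2} = -0.8416, z_{0.88} = 1.175.
So -42 = μ − 0.8416σ and -0.73 = μ + 1.175σ.
Subtracting: σ = (-0.73 − -42)/(1.175 − (-0.8416)) = 20.465.
Then μ = -42 − (-0.8416)·20.465 = -24.776.
Precision τ = 1/σ² = 1/20.47² = 0.00239.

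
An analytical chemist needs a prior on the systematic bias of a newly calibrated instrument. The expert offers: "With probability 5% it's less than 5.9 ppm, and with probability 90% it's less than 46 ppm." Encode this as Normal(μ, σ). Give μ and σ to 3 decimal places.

For Normal(μ,σ), the p-quantile is μ + z_p·σ. Here z_{0.05} = -1.645, z_{0.9} = 1.282.
So 5.9 = μ − 1.645σ and 46 = μ + 1.282σ.
Subtracting: σ = (46 − 5.9)/(1.282 − (-1.645)) = 13.703.
Then μ = 5.9 − (-1.645)·13.703 = 28.439.

μ = 28.439, σ = 13.703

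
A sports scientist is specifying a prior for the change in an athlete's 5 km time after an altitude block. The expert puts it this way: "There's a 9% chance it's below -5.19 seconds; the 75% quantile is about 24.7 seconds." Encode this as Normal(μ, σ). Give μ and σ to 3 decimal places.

μ = 14.696, σ = 14.832

The p-quantile of Normal(μ,σ) is μ + z_p·σ, with z_{0.09} = -1.341 and z_{0.75} = 0.6745.
Eliminate σ: μ = (z₂·x₁ − z₁·x₂)/(z₂ − z₁) = (0.6745·-5.19 − (-1.341)·24.7)/2.015 = 14.696.
Then σ = (x₂ − x₁)/(z₂ − z₁) = (24.7 − -5.19)/2.015 = 14.832.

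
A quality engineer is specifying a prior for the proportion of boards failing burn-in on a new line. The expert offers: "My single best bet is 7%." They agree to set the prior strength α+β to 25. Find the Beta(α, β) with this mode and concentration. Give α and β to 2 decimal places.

α = 2.61, β = 22.39

For α,β > 1 the Beta mode is (α−1)/(α+β−2). With α+β = 25, the mode is (α−1)/23.
Set (α−1)/23 = 0.07 → α = 1 + 0.07·23 = 2.61.
β = 25 − α = 22.39.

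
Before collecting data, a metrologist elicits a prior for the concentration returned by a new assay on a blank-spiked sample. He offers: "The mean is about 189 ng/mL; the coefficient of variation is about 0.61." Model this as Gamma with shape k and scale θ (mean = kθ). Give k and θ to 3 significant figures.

For Gamma(k, scale θ): mean = kθ, variance = kθ², so CV = 1/√k.
CV = 0.61, hence k = 1/CV² = 2.69.
Then θ = mean/k = 189/2.69 = 70.3.

k ≈ 2.69, θ ≈ 70.3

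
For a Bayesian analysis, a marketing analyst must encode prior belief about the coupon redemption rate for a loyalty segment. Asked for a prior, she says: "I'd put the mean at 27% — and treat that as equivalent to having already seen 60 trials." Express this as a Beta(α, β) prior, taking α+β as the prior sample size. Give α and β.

α = 16.2, β = 43.8

Under the effective-sample-size interpretation, Beta(α, β) has prior mean α/(α+β) and prior sample size α+β.
So α+β = 60 and α/(α+β) = 0.27, giving α = 0.27·60 = 16.2 and β = 60 − 16.2 = 43.8.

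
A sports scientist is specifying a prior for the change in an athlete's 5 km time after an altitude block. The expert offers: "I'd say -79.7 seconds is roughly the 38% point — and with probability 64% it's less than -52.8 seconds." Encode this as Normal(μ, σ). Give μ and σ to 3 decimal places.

The p-quantile of Normal(μ,σ) is μ + z_p·σ, with z_{0.38} = -0.3055 and z_{0.64} = 0.3585.
Eliminate σ: μ = (z₂·x₁ − z₁·x₂)/(z₂ − z₁) = (0.3585·-79.7 − (-0.3055)·-52.8)/0.6639 = -67.323.
Then σ = (x₂ − x₁)/(z₂ − z₁) = (-52.8 − -79.7)/0.6639 = 40.516.

μ = -67.323, σ = 40.516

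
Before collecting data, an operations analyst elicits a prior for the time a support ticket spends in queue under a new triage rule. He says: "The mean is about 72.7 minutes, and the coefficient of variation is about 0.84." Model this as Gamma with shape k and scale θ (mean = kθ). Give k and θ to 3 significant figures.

For Gamma(k, scale θ): mean = kθ, variance = kθ², so CV = 1/√k.
CV = 0.84, hence k = 1/CV² = 1.42.
Then θ = mean/k = 72.7/1.42 = 51.3.

k ≈ 1.42, θ ≈ 51.3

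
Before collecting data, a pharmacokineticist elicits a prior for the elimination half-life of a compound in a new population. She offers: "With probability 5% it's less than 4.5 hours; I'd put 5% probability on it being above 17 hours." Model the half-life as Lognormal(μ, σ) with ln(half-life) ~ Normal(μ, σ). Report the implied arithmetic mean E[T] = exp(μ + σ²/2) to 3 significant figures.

If T ~ Lognormal(μ,σ) then ln T ~ Normal(μ,σ), so the p-quantile of ln T is μ + z_p·σ.
ln(4.5) = 1.504 and ln(17) = 2.833; z_{0.05} = -1.645, z_{0.95} = 1.645.
σ = (2.833 − 1.504)/(1.645 − (-1.645)) = 0.404.
μ = 1.504 − (-1.645)·0.404 = 2.169.
E[T] = exp(μ + σ²/2) = exp(2.169 + 0.0816) = 9.49 hours.

E[T] ≈ 9.49 hours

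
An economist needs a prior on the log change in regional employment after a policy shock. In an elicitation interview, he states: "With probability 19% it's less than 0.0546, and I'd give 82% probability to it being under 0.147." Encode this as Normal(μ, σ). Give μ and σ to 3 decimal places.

For Normal(μ,σ), the p-quantile is μ + z_p·σ. Here z_{0.19} = -0.8779, z_{0.82} = 0.9154.
So 0.0546 = μ − 0.8779σ and 0.147 = μ + 0.9154σ.
Subtracting: σ = (0.147 − 0.0546)/(0.9154 − (-0.8779)) = 0.052.
Then μ = 0.0546 − (-0.8779)·0.052 = 0.100.

μ = 0.100, σ = 0.052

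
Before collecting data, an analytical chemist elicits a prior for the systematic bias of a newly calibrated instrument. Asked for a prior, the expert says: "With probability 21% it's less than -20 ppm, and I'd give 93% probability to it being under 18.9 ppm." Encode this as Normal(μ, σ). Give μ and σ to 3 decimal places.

μ = -6.255, σ = 17.045

For Normal(μ,σ), the p-quantile is μ + z_p·σ. Here z_{0.21} = -0.8064, z_{0.93} = 1.476.
So -20 = μ − 0.8064σ and 18.9 = μ + 1.476σ.
Subtracting: σ = (18.9 − -20)/(1.476 − (-0.8064)) = 17.045.
Then μ = -20 − (-0.8064)·17.045 = -6.255.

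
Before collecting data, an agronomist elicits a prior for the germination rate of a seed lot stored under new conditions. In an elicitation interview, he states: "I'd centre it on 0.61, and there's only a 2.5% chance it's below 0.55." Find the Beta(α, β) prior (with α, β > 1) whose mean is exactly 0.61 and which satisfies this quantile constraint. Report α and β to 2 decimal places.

α ≈ 158.19, β ≈ 101.14

With mean 0.61 fixed, write α = 0.61s, β = 0.39s where s = α+β.
Need P(θ < 0.55) = 0.025 under Beta(0.61s, 0.39s). Normal approximation: (q−m)/√(m(1−m)/s) ≈ z_{0.025} = -1.96, so s ≈ 0.61·0.39·(-1.96)²/(0.55−0.61)² = 253.9.
At s = 253.9: P(θ<0.55) ≈ 0.026. Adjusting to match 0.025 gives s ≈ 259.33.
So α = 0.61·259.33 ≈ 158.19, β = 0.39·259.33 ≈ 101.14.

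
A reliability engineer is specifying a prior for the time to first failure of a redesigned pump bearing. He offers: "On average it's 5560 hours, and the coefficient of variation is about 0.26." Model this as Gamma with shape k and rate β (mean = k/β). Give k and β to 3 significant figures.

For Gamma(k, rate β): mean = k/β, variance = k/β², so CV = 1/√k.
CV = 0.26, hence k = 1/CV² = 14.8.
Then β = k/mean = 14.8/5560 = 0.00266.

k ≈ 14.8, β ≈ 0.00266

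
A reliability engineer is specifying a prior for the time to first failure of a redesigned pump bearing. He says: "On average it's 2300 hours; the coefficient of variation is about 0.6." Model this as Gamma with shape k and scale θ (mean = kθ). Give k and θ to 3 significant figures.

k ≈ 2.78, θ ≈ 828

For Gamma(k, scale θ): mean = kθ, variance = kθ², so CV = 1/√k.
CV = 0.6, hence k = 1/CV² = 2.78.
Then θ = mean/k = 2300/2.78 = 828.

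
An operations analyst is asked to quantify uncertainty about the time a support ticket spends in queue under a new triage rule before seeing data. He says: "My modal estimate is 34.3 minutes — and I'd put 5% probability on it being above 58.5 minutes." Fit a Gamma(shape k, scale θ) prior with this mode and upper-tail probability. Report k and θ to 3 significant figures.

Gamma(k,θ) with k>1 has mode (k−1)θ, so θ = 34.3/(k−1).
Need P(X < 58.5) = 0.95 with θ tied to k this way. Start at k = 2, θ = 34.3: P(X<58.5) ≈ 0.508.
Too low — raise k to concentrate. Iterating converges to k ≈ 10.8.
Then θ = 34.3/(10.8−1) ≈ 3.5.

k ≈ 10.8, θ ≈ 3.5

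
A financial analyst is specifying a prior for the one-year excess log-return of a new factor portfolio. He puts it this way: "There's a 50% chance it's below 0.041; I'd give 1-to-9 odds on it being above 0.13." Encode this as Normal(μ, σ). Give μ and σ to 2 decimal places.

μ = 0.04, σ = 0.07

The p-quantile of Normal(μ,σ) is μ + z_p·σ, with z_{0.5} = 0 and z_{0.9} = 1.282.
Eliminate σ: μ = (z₂·x₁ − z₁·x₂)/(z₂ − z₁) = (1.282·0.041 − (0)·0.13)/1.282 = 0.04.
Then σ = (x₂ − x₁)/(z₂ − z₁) = (0.13 − 0.041)/1.282 = 0.07.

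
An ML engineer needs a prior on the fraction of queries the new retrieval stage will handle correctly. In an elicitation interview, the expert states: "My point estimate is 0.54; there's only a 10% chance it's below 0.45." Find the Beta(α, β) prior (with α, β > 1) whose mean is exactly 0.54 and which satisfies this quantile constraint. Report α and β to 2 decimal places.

With mean 0.54 fixed, write α = 0.54s, β = 0.46s where s = α+β.
Need P(θ < 0.45) = 0.1 under Beta(0.54s, 0.46s). Normal approximation: (q−m)/√(m(1−m)/s) ≈ z_{0.1} = -1.28, so s ≈ 0.54·0.46·(-1.28)²/(0.45−0.54)² = 50.4.
At s = 50.4: P(θ<0.45) ≈ 0.100. Adjusting to match 0.1 gives s ≈ 50.42.
So α = 0.54·50.42 ≈ 27.23, β = 0.46·50.42 ≈ 23.19.

α ≈ 27.23, β ≈ 23.19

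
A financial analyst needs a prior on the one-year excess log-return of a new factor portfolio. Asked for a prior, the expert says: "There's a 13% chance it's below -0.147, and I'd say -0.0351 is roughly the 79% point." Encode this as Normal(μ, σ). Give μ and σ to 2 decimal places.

For Normal(μ,σ), the p-quantile is μ + z_p·σ. Here z_{0.13} = -1.126, z_{0.79} = 0.8064.
So -0.147 = μ − 1.126σ and -0.0351 = μ + 0.8064σ.
Subtracting: σ = (-0.0351 − -0.147)/(0.8064 − (-1.126)) = 0.06.
Then μ = -0.147 − (-1.126)·0.06 = -0.08.

μ = -0.08, σ = 0.06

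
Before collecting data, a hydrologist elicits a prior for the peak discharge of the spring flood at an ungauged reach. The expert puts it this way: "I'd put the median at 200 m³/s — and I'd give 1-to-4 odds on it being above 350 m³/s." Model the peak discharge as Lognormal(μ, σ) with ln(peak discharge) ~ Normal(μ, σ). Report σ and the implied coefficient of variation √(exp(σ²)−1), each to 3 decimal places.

If T ~ Lognormal(μ,σ) then ln T ~ Normal(μ,σ), so the p-quantile of ln T is μ + z_p·σ.
ln(200) = 5.298 and ln(350) = 5.858; z_{0.5} = 0, z_{0.8} = 0.8416.
σ = (5.858 − 5.298)/(0.8416 − (0)) = 0.665.
μ = 5.298 − (0)·0.665 = 5.298.
CV = √(exp(σ²)−1) = √(exp(0.4421)−1) = 0.746.

σ ≈ 0.665, CV ≈ 0.746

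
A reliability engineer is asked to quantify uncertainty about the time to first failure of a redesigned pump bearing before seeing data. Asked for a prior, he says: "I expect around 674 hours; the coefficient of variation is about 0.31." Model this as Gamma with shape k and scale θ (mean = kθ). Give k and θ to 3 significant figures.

For Gamma(k, scale θ): mean = kθ, variance = kθ², so CV = 1/√k.
CV = 0.31, hence k = 1/CV² = 10.4.
Then θ = mean/k = 674/10.4 = 64.8.

k ≈ 10.4, θ ≈ 64.8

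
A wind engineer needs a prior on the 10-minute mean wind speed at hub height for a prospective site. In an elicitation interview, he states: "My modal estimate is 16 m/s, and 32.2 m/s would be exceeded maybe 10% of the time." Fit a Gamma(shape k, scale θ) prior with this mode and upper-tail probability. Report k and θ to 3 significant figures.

Gamma(k,θ) with k>1 has mode (k−1)θ, so θ = 16/(k−1).
Need P(X < 32.2) = 0.9 with θ tied to k this way. Start at k = 2, θ = 16: P(X<32.2) ≈ 0.597.
Too low — raise k to concentrate. Iterating converges to k ≈ 4.92.
Then θ = 16/(4.92−1) ≈ 4.08.

k ≈ 4.92, θ ≈ 4.08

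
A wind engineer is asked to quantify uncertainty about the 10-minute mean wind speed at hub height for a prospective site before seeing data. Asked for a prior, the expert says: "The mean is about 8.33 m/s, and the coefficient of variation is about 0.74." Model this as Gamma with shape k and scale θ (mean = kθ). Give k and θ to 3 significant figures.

For Gamma(k, scale θ): mean = kθ, variance = kθ², so CV = 1/√k.
CV = 0.74, hence k = 1/CV² = 1.83.
Then θ = mean/k = 8.33/1.83 = 4.56.

k ≈ 1.83, θ ≈ 4.56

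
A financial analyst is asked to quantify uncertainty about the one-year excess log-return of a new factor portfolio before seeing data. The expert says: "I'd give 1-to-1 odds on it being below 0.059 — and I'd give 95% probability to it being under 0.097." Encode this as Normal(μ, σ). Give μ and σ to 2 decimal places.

μ = 0.06, σ = 0.02

The p-quantile of Normal(μ,σ) is μ + z_p·σ, with z_{0.5} = 0 and z_{0.95} = 1.645.
Eliminate σ: μ = (z₂·x₁ − z₁·x₂)/(z₂ − z₁) = (1.645·0.059 − (0)·0.097)/1.645 = 0.06.
Then σ = (x₂ − x₁)/(z₂ − z₁) = (0.097 − 0.059)/1.645 = 0.02.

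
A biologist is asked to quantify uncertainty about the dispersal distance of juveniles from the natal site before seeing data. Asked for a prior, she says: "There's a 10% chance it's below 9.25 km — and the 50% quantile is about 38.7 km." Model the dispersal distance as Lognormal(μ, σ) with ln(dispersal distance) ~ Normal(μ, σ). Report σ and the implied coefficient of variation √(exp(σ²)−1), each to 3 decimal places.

σ ≈ 1.117, CV ≈ 1.575

If T ~ Lognormal(μ,σ) then ln T ~ Normal(μ,σ), so the p-quantile of ln T is μ + z_p·σ.
ln(9.25) = 2.225 and ln(38.7) = 3.656; z_{0.1} = -1.282, z_{0.5} = 0.
σ = (3.656 − 2.225)/(0 − (-1.282)) = 1.117.
μ = 2.225 − (-1.282)·1.117 = 3.656.
CV = √(exp(σ²)−1) = √(exp(1.2472)−1) = 1.575.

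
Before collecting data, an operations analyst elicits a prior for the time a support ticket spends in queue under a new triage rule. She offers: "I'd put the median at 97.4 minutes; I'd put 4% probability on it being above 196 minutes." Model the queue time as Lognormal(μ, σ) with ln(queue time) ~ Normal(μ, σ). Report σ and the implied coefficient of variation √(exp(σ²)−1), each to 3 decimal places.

If T ~ Lognormal(μ,σ) then ln T ~ Normal(μ,σ), so the p-quantile of ln T is μ + z_p·σ.
ln(97.4) = 4.579 and ln(196) = 5.278; z_{0.5} = 0, z_{0.96} = 1.751.
σ = (5.278 − 4.579)/(1.751 − (0)) = 0.399.
μ = 4.579 − (0)·0.399 = 4.579.
CV = √(exp(σ²)−1) = √(exp(0.1595)−1) = 0.416.

σ ≈ 0.399, CV ≈ 0.416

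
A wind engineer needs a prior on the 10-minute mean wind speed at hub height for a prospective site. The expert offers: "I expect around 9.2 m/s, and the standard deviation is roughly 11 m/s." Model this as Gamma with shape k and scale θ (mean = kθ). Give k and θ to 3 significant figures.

k ≈ 0.7, θ ≈ 13.2

For Gamma(k, scale θ): mean = kθ, variance = kθ², so CV = 1/√k.
CV = SD/mean = 11/9.2 = 1.196, hence k = 1/CV² = 0.7.
Then θ = mean/k = 9.2/0.7 = 13.2.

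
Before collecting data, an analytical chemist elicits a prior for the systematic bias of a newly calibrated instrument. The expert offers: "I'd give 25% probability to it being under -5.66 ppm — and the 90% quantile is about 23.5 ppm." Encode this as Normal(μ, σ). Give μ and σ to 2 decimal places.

For Normal(μ,σ), the p-quantile is μ + z_p·σ. Here z_{0.25} = -0.6745, z_{0.9} = 1.282.
So -5.66 = μ − 0.6745σ and 23.5 = μ + 1.282σ.
Subtracting: σ = (23.5 − -5.66)/(1.282 − (-0.6745)) = 14.91.
Then μ = -5.66 − (-0.6745)·14.91 = 4.40.

μ = 4.40, σ = 14.91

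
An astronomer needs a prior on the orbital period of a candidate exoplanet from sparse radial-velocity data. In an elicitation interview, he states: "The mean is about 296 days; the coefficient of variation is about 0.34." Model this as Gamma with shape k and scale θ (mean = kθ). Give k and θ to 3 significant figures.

For Gamma(k, scale θ): mean = kθ, variance = kθ², so CV = 1/√k.
CV = 0.34, hence k = 1/CV² = 8.65.
Then θ = mean/k = 296/8.65 = 34.2.

k ≈ 8.65, θ ≈ 34.2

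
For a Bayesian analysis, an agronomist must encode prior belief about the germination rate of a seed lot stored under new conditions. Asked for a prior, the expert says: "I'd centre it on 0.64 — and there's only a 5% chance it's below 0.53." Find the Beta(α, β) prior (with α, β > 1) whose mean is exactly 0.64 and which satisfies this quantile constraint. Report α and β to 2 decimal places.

With mean 0.64 fixed, write α = 0.64s, β = 0.36s where s = α+β.
Need P(θ < 0.53) = 0.05 under Beta(0.64s, 0.36s). Normal approximation: (q−m)/√(m(1−m)/s) ≈ z_{0.05} = -1.64, so s ≈ 0.64·0.36·(-1.64)²/(0.53−0.64)² = 51.5.
At s = 51.5: P(θ<0.53) ≈ 0.053. Adjusting to match 0.05 gives s ≈ 53.50.
So α = 0.64·53.50 ≈ 34.24, β = 0.36·53.50 ≈ 19.26.

α ≈ 34.24, β ≈ 19.26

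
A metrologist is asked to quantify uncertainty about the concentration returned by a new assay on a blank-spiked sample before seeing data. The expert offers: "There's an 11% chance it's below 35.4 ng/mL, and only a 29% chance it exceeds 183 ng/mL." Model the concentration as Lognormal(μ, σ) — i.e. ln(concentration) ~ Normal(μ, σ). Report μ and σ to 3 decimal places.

If T ~ Lognormal(μ,σ) then ln T ~ Normal(μ,σ), so the p-quantile of ln T is μ + z_p·σ.
ln(35.4) = 3.567 and ln(183) = 5.209; z_{0.11} = -1.227, z_{0.71} = 0.5534.
σ = (5.209 − 3.567)/(0.5534 − (-1.227)) = 0.923.
μ = 3.567 − (-1.227)·0.923 = 4.699.

μ ≈ 4.699, σ ≈ 0.923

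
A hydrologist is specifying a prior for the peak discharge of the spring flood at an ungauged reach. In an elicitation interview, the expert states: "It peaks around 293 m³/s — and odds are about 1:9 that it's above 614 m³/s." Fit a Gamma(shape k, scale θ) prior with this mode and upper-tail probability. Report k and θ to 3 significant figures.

k ≈ 4.51, θ ≈ 83.5

Gamma(k,θ) with k>1 has mode (k−1)θ, so θ = 293/(k−1).
Need P(X < 614) = 0.9 with θ tied to k this way. Start at k = 2, θ = 293: P(X<614) ≈ 0.619.
Too low — raise k to concentrate. Iterating converges to k ≈ 4.51.
Then θ = 293/(4.51−1) ≈ 83.5.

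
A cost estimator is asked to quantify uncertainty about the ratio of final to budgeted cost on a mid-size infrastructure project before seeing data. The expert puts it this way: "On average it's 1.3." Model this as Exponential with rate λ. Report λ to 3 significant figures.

λ ≈ 0.769

Exponential mean = 1/λ, so λ = 1/1.3 = 0.769.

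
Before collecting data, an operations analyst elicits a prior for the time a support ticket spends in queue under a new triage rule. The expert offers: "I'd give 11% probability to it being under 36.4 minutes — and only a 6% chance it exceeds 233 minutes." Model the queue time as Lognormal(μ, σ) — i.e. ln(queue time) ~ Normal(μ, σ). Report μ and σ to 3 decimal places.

If T ~ Lognormal(μ,σ) then ln T ~ Normal(μ,σ), so the p-quantile of ln T is μ + z_p·σ.
ln(36.4) = 3.595 and ln(233) = 5.451; z_{0.11} = -1.227, z_{0.94} = 1.555.
σ = (5.451 − 3.595)/(1.555 − (-1.227)) = 0.667.
μ = 3.595 − (-1.227)·0.667 = 4.413.

μ ≈ 4.413, σ ≈ 0.667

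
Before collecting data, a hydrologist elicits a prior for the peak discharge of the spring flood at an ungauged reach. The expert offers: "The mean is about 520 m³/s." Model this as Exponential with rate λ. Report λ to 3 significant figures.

λ ≈ 0.00192

Exponential mean = 1/λ, so λ = 1/520.0 = 0.00192.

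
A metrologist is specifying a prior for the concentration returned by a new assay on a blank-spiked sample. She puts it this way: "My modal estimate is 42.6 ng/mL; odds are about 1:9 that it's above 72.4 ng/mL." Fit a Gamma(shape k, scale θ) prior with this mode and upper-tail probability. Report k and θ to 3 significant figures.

k ≈ 7.73, θ ≈ 6.33

Gamma(k,θ) with k>1 has mode (k−1)θ, so θ = 42.6/(k−1).
Need P(X < 72.4) = 0.9 with θ tied to k this way. Start at k = 2, θ = 42.6: P(X<72.4) ≈ 0.507.
Too low — raise k to concentrate. Iterating converges to k ≈ 7.73.
Then θ = 42.6/(7.73−1) ≈ 6.33.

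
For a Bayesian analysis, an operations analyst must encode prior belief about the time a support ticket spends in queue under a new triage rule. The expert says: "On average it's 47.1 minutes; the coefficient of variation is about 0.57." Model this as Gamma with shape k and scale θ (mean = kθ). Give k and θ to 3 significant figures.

k ≈ 3.08, θ ≈ 15.3

For Gamma(k, scale θ): mean = kθ, variance = kθ², so CV = 1/√k.
CV = 0.57, hence k = 1/CV² = 3.08.
Then θ = mean/k = 47.1/3.08 = 15.3.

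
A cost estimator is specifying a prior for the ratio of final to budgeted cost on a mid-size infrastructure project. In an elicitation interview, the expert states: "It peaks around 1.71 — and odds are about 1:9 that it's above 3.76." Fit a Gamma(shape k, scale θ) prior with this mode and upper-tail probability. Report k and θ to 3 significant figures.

k ≈ 4.1, θ ≈ 0.552

Gamma(k,θ) with k>1 has mode (k−1)θ, so θ = 1.71/(k−1).
Need P(X < 3.76) = 0.9 with θ tied to k this way. Start at k = 2, θ = 1.71: P(X<3.76) ≈ 0.645.
Too low — raise k to concentrate. Iterating converges to k ≈ 4.1.
Then θ = 1.71/(4.1−1) ≈ 0.552.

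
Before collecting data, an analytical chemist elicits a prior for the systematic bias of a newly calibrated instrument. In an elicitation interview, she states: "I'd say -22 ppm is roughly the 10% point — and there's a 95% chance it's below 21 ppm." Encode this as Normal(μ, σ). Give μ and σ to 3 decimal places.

For Normal(μ,σ), the p-quantile is μ + z_p·σ. Here z_{0.1} = -1.282, z_{0.95} = 1.645.
So -22 = μ − 1.282σ and 21 = μ + 1.645σ.
Subtracting: σ = (21 − -22)/(1.645 − (-1.282)) = 14.694.
Then μ = -22 − (-1.282)·14.694 = -3.169.

μ = -3.169, σ = 14.694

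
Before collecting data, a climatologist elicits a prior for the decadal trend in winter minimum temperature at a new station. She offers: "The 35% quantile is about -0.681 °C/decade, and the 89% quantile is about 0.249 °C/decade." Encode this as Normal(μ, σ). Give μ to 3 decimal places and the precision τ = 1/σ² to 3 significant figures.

μ = -0.459, τ = 3

The p-quantile of Normal(μ,σ) is μ + z_p·σ, with z_{0.35} = -0.3853 and z_{0.89} = 1.227.
Eliminate σ: μ = (z₂·x₁ − z₁·x₂)/(z₂ − z₁) = (1.227·-0.681 − (-0.3853)·0.249)/1.612 = -0.459.
Then σ = (x₂ − x₁)/(z₂ − z₁) = (0.249 − -0.681)/1.612 = 0.577.
Precision τ = 1/σ² = 1/0.577² = 3.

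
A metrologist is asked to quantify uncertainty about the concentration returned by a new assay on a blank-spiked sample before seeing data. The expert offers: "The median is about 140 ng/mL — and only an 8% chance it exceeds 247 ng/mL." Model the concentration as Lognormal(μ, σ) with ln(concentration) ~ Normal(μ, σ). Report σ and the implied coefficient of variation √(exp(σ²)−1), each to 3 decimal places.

If T ~ Lognormal(μ,σ) then ln T ~ Normal(μ,σ), so the p-quantile of ln T is μ + z_p·σ.
ln(140) = 4.942 and ln(247) = 5.509; z_{0.5} = 0, z_{0.92} = 1.405.
σ = (5.509 − 4.942)/(1.405 − (0)) = 0.404.
μ = 4.942 − (0)·0.404 = 4.942.
CV = √(exp(σ²)−1) = √(exp(0.1633)−1) = 0.421.

σ ≈ 0.404, CV ≈ 0.421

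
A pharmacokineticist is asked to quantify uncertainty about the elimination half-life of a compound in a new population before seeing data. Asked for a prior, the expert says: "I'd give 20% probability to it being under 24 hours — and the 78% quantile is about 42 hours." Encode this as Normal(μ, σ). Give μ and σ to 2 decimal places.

μ = 33.39, σ = 11.15

For Normal(μ,σ), the p-quantile is μ + z_p·σ. Here z_{0.2} = -0.8416, z_{0.78} = 0.7722.
So 24 = μ − 0.8416σ and 42 = μ + 0.7722σ.
Subtracting: σ = (42 − 24)/(0.7722 − (-0.8416)) = 11.15.
Then μ = 24 − (-0.8416)·11.15 = 33.39.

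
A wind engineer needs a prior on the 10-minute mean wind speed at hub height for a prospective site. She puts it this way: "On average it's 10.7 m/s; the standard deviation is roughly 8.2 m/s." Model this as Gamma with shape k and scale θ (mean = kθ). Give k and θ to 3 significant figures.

For Gamma(k, scale θ): mean = kθ, variance = kθ², so CV = 1/√k.
CV = SD/mean = 8.2/10.7 = 0.7664, hence k = 1/CV² = 1.7.
Then θ = mean/k = 10.7/1.7 = 6.28.

k ≈ 1.7, θ ≈ 6.28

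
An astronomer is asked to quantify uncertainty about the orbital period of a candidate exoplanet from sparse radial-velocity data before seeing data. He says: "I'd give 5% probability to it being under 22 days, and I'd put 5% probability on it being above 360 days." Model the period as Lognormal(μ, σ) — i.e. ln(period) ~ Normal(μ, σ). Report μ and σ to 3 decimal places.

μ ≈ 4.489, σ ≈ 0.850

If T ~ Lognormal(μ,σ) then ln T ~ Normal(μ,σ), so the p-quantile of ln T is μ + z_p·σ.
ln(22) = 3.091 and ln(360) = 5.886; z_{0.05} = -1.645, z_{0.95} = 1.645.
σ = (5.886 − 3.091)/(1.645 − (-1.645)) = 0.850.
μ = 3.091 − (-1.645)·0.850 = 4.489.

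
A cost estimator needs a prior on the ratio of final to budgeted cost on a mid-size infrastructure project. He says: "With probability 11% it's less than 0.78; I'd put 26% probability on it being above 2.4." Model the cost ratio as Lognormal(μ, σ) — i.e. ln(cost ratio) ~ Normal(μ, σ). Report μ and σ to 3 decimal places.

μ ≈ 0.489, σ ≈ 0.601

If T ~ Lognormal(μ,σ) then ln T ~ Normal(μ,σ), so the p-quantile of ln T is μ + z_p·σ.
ln(0.78) = -0.2485 and ln(2.4) = 0.8755; z_{0.11} = -1.227, z_{0.74} = 0.6433.
σ = (0.8755 − -0.2485)/(0.6433 − (-1.227)) = 0.601.
μ = -0.2485 − (-1.227)·0.601 = 0.489.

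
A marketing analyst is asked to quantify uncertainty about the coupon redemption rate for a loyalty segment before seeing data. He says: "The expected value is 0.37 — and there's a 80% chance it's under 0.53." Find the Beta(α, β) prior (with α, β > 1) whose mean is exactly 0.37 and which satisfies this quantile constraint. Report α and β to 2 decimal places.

With mean 0.37 fixed, write α = 0.37s, β = 0.63s where s = α+β.
Need P(θ < 0.53) = 0.8 under Beta(0.37s, 0.63s). Normal approximation: (q−m)/√(m(1−m)/s) ≈ z_{0.8} = 0.842, so s ≈ 0.37·0.63·(0.842)²/(0.53−0.37)² = 6.4.
At s = 6.4: P(θ<0.53) ≈ 0.804. Adjusting to match 0.8 gives s ≈ 6.21.
So α = 0.37·6.21 ≈ 2.30, β = 0.63·6.21 ≈ 3.91.

α ≈ 2.30, β ≈ 3.91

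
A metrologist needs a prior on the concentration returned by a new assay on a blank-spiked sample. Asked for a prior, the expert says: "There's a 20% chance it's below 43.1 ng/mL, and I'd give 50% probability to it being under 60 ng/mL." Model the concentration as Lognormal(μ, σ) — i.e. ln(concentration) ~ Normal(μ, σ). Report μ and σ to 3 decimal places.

μ ≈ 4.094, σ ≈ 0.393

If T ~ Lognormal(μ,σ) then ln T ~ Normal(μ,σ), so the p-quantile of ln T is μ + z_p·σ.
ln(43.1) = 3.764 and ln(60) = 4.094; z_{0.2} = -0.8416, z_{0.5} = 0.
σ = (4.094 − 3.764)/(0 − (-0.8416)) = 0.393.
μ = 3.764 − (-0.8416)·0.393 = 4.094.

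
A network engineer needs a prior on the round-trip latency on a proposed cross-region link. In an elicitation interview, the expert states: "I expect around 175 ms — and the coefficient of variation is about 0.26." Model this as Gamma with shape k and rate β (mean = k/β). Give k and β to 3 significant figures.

For Gamma(k, rate β): mean = k/β, variance = k/β², so CV = 1/√k.
CV = 0.26, hence k = 1/CV² = 14.8.
Then β = k/mean = 14.8/175 = 0.0845.

k ≈ 14.8, β ≈ 0.0845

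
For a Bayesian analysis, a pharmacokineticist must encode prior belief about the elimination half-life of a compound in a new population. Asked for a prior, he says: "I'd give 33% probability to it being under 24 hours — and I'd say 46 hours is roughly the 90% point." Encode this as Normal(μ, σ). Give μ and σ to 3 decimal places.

μ = 29.622, σ = 12.780

For Normal(μ,σ), the p-quantile is μ + z_p·σ. Here z_{0.33} = -0.4399, z_{0.9} = 1.282.
So 24 = μ − 0.4399σ and 46 = μ + 1.282σ.
Subtracting: σ = (46 − 24)/(1.282 − (-0.4399)) = 12.780.
Then μ = 24 − (-0.4399)·12.780 = 29.622.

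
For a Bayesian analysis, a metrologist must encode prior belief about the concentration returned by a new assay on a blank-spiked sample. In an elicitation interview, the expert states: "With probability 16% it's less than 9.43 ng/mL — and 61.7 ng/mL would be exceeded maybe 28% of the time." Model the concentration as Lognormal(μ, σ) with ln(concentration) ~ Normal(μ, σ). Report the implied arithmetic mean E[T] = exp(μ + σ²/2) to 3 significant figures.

If T ~ Lognormal(μ,σ) then ln T ~ Normal(μ,σ), so the p-quantile of ln T is μ + z_p·σ.
ln(9.43) = 2.244 and ln(61.7) = 4.122; z_{0.16} = -0.9945, z_{0.72} = 0.5828.
σ = (4.122 − 2.244)/(0.5828 − (-0.9945)) = 1.191.
μ = 2.244 − (-0.9945)·1.191 = 3.428.
E[T] = exp(μ + σ²/2) = exp(3.428 + 0.7091) = 62.6 ng/mL.

E[T] ≈ 62.6 ng/mL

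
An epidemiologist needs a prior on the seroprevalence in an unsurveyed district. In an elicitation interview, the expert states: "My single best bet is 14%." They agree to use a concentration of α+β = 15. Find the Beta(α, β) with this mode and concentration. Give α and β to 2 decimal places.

For α,β > 1 the Beta mode is (α−1)/(α+β−2). With α+β = 15, the mode is (α−1)/13.
Set (α−1)/13 = 0.14 → α = 1 + 0.14·13 = 2.82.
β = 15 − α = 12.18.

α = 2.82, β = 12.18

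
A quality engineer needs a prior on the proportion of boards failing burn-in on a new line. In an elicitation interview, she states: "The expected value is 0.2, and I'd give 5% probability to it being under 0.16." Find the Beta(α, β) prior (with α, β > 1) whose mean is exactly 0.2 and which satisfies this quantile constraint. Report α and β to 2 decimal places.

With mean 0.2 fixed, write α = 0.2s, β = 0.8s where s = α+β.
Need P(θ < 0.16) = 0.05 under Beta(0.2s, 0.8s). Normal approximation: (q−m)/√(m(1−m)/s) ≈ z_{0.05} = -1.64, so s ≈ 0.2·0.8·(-1.64)²/(0.16−0.2)² = 270.6.
At s = 270.6: P(θ<0.16) ≈ 0.044. Adjusting to match 0.05 gives s ≈ 251.69.
So α = 0.2·251.69 ≈ 50.34, β = 0.8·251.69 ≈ 201.35.

α ≈ 50.34, β ≈ 201.35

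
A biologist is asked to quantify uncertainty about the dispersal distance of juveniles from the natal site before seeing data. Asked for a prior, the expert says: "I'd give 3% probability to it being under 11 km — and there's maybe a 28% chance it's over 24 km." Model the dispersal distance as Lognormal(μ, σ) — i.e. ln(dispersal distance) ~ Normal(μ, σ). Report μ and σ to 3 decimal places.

μ ≈ 2.993, σ ≈ 0.317

If T ~ Lognormal(μ,σ) then ln T ~ Normal(μ,σ), so the p-quantile of ln T is μ + z_p·σ.
ln(11) = 2.398 and ln(24) = 3.178; z_{0.03} = -1.881, z_{0.72} = 0.5828.
σ = (3.178 − 2.398)/(0.5828 − (-1.881)) = 0.317.
μ = 2.398 − (-1.881)·0.317 = 2.993.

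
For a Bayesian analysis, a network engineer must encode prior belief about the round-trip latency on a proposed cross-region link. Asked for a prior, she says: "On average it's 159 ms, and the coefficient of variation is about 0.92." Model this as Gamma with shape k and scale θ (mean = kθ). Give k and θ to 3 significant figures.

For Gamma(k, scale θ): mean = kθ, variance = kθ², so CV = 1/√k.
CV = 0.92, hence k = 1/CV² = 1.18.
Then θ = mean/k = 159/1.18 = 135.

k ≈ 1.18, θ ≈ 135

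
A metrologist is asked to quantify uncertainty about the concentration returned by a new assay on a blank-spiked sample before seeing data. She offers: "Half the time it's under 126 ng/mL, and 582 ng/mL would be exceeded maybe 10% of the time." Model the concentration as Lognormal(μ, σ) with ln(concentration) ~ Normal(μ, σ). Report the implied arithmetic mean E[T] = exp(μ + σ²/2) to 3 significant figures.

If T ~ Lognormal(μ,σ) then ln T ~ Normal(μ,σ), so the p-quantile of ln T is μ + z_p·σ.
ln(126) = 4.836 and ln(582) = 6.366; z_{0.5} = 0, z_{0.9} = 1.282.
σ = (6.366 − 4.836)/(1.282 − (0)) = 1.194.
μ = 4.836 − (0)·1.194 = 4.836.
E[T] = exp(μ + σ²/2) = exp(4.836 + 0.7128) = 257 ng/mL.

E[T] ≈ 257 ng/mL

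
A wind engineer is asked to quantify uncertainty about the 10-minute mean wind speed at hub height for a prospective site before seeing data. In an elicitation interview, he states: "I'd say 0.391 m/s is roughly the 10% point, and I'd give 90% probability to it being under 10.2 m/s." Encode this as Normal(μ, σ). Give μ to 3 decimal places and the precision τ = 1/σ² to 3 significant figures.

The p-quantile of Normal(μ,σ) is μ + z_p·σ, with z_{0.1} = -1.282 and z_{0.9} = 1.282.
Eliminate σ: μ = (z₂·x₁ − z₁·x₂)/(z₂ − z₁) = (1.282·0.391 − (-1.282)·10.2)/2.563 = 5.295.
Then σ = (x₂ − x₁)/(z₂ − z₁) = (10.2 − 0.391)/2.563 = 3.827.
Precision τ = 1/σ² = 1/3.827² = 0.0683.

μ = 5.295, τ = 0.0683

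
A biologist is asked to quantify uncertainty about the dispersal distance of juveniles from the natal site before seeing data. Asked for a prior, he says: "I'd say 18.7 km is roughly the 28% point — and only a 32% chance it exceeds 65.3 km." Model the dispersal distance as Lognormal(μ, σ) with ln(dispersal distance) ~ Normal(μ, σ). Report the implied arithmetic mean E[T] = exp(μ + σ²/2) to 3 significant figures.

If T ~ Lognormal(μ,σ) then ln T ~ Normal(μ,σ), so the p-quantile of ln T is μ + z_p·σ.
ln(18.7) = 2.929 and ln(65.3) = 4.179; z_{0.28} = -0.5828, z_{0.68} = 0.4677.
σ = (4.179 − 2.929)/(0.4677 − (-0.5828)) = 1.190.
μ = 2.929 − (-0.5828)·1.190 = 3.622.
E[T] = exp(μ + σ²/2) = exp(3.622 + 0.7084) = 76 km.

E[T] ≈ 76 km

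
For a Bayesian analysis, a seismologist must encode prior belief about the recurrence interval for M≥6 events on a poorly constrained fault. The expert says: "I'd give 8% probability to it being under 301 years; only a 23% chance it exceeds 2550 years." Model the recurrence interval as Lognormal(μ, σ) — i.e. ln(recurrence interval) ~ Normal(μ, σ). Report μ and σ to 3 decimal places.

If T ~ Lognormal(μ,σ) then ln T ~ Normal(μ,σ), so the p-quantile of ln T is μ + z_p·σ.
ln(301) = 5.707 and ln(2550) = 7.844; z_{0.08} = -1.405, z_{0.77} = 0.7388.
σ = (7.844 − 5.707)/(0.7388 − (-1.405)) = 0.997.
μ = 5.707 − (-1.405)·0.997 = 7.107.

μ ≈ 7.107, σ ≈ 0.997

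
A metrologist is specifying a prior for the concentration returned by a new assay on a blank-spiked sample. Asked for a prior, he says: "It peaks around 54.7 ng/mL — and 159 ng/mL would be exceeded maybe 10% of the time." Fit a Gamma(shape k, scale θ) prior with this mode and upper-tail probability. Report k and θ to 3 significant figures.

Gamma(k,θ) with k>1 has mode (k−1)θ, so θ = 54.7/(k−1).
Need P(X < 159) = 0.9 with θ tied to k this way. Start at k = 2, θ = 54.7: P(X<159) ≈ 0.786.
Too low — raise k to concentrate. Iterating converges to k ≈ 2.67.
Then θ = 54.7/(2.67−1) ≈ 32.7.

k ≈ 2.67, θ ≈ 32.7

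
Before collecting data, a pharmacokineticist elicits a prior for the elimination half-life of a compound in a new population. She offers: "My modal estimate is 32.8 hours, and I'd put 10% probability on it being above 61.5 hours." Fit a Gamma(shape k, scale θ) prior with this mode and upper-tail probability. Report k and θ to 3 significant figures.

k ≈ 5.83, θ ≈ 6.79

Gamma(k,θ) with k>1 has mode (k−1)θ, so θ = 32.8/(k−1).
Need P(X < 61.5) = 0.9 with θ tied to k this way. Start at k = 2, θ = 32.8: P(X<61.5) ≈ 0.559.
Too low — raise k to concentrate. Iterating converges to k ≈ 5.83.
Then θ = 32.8/(5.83−1) ≈ 6.79.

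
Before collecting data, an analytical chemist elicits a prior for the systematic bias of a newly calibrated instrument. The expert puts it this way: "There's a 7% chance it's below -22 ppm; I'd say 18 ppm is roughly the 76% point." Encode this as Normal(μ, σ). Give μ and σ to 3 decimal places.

μ = 5.053, σ = 18.331

The p-quantile of Normal(μ,σ) is μ + z_p·σ, with z_{0.07} = -1.476 and z_{0.76} = 0.7063.
Eliminate σ: μ = (z₂·x₁ − z₁·x₂)/(z₂ − z₁) = (0.7063·-22 − (-1.476)·18)/2.182 = 5.053.
Then σ = (x₂ − x₁)/(z₂ − z₁) = (18 − -22)/2.182 = 18.331.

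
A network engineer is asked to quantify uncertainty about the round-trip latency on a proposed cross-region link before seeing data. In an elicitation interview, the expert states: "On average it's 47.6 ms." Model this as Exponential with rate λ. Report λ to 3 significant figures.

λ ≈ 0.021

Exponential mean = 1/λ, so λ = 1/47.6 = 0.021.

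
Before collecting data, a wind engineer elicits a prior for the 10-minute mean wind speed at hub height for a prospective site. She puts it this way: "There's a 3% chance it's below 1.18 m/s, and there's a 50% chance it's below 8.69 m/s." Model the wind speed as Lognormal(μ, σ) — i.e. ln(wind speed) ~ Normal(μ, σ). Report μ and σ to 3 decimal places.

μ ≈ 2.162, σ ≈ 1.062

If T ~ Lognormal(μ,σ) then ln T ~ Normal(μ,σ), so the p-quantile of ln T is μ + z_p·σ.
ln(1.18) = 0.1655 and ln(8.69) = 2.162; z_{0.03} = -1.881, z_{0.5} = 0.
σ = (2.162 − 0.1655)/(0 − (-1.881)) = 1.062.
μ = 0.1655 − (-1.881)·1.062 = 2.162.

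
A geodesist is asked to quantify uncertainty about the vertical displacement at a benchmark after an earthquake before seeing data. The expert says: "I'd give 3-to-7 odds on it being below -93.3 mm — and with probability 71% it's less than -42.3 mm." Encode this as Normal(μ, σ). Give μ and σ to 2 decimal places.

μ = -68.49, σ = 47.32

For Normal(μ,σ), the p-quantile is μ + z_p·σ. Here z_{0.3} = -0.5244, z_{0.71} = 0.5534.
So -93.3 = μ − 0.5244σ and -42.3 = μ + 0.5534σ.
Subtracting: σ = (-42.3 − -93.3)/(0.5534 − (-0.5244)) = 47.32.
Then μ = -93.3 − (-0.5244)·47.32 = -68.49.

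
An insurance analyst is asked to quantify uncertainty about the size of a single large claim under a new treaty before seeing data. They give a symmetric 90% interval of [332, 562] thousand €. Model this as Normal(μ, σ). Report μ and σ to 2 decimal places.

μ = 447.00, σ = 69.92

A symmetric 90% interval runs μ ± z·σ with z = 1.645.
Half-width = 115, so σ = 115/1.645 = 69.92.
μ is the interval midpoint, 447.00.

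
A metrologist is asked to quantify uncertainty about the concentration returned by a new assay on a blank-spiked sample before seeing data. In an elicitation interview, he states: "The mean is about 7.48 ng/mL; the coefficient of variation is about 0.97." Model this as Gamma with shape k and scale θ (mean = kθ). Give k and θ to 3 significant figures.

k ≈ 1.06, θ ≈ 7.04

For Gamma(k, scale θ): mean = kθ, variance = kθ², so CV = 1/√k.
CV = 0.97, hence k = 1/CV² = 1.06.
Then θ = mean/k = 7.48/1.06 = 7.04.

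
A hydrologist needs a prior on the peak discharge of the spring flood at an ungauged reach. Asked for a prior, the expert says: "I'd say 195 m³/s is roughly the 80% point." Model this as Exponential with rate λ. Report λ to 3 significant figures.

P(T < 195.0) = 1 − e^(−λ·195.0) = 0.8, so λ = −ln(1−0.8)/195.0 = −ln(0.2)/195.0 = 0.00825.

λ ≈ 0.00825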